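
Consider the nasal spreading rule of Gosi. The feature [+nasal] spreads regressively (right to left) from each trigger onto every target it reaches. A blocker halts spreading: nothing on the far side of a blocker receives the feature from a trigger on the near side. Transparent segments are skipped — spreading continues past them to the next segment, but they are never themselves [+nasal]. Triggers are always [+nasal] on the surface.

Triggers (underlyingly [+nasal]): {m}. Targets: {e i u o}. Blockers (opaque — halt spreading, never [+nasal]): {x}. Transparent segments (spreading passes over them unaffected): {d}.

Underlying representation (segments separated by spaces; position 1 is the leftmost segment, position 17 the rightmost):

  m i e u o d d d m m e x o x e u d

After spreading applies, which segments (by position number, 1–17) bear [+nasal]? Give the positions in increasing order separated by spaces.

1 2 3 4 5 9 10

From /m/ at 1 leftward: word edge.
From /m/ at 9 leftward: 8 /d/ transparent; 7 /d/ transparent; 6 /d/ transparent; 5 /o/ → [+nasal]; 4 /u/ → [+nasal]; 3 /e/ → [+nasal]; 2 /i/ → [+nasal]; 1 /m/ is itself a trigger — this domain ends here.
From /m/ at 10 leftward: 9 /m/ is itself a trigger — this domain ends here.
Targets with no active source: positions 11 13 15 16 stay [-nasal].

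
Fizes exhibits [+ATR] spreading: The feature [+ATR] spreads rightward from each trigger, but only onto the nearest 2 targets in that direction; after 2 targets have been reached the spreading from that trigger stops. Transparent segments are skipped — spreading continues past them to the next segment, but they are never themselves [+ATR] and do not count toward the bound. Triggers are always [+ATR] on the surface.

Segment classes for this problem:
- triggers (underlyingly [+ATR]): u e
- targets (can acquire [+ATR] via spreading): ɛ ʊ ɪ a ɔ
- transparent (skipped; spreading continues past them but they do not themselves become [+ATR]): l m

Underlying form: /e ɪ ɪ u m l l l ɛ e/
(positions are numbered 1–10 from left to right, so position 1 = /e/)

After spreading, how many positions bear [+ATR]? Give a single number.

6

From /e/ at 1 rightward: 2 /ɪ/ → [+ATR]; 3 /ɪ/ → [+ATR]; bound reached.
From /u/ at 4 rightward: 5 /m/ transparent; 6 /l/ transparent; 7 /l/ transparent; 8 /l/ transparent; 9 /ɛ/ → [+ATR]; 10 /e/ is itself a trigger — this domain ends here.
From /e/ at 10 rightward: word edge.
[+ATR] positions on the surface: 1 2 3 4 9 10.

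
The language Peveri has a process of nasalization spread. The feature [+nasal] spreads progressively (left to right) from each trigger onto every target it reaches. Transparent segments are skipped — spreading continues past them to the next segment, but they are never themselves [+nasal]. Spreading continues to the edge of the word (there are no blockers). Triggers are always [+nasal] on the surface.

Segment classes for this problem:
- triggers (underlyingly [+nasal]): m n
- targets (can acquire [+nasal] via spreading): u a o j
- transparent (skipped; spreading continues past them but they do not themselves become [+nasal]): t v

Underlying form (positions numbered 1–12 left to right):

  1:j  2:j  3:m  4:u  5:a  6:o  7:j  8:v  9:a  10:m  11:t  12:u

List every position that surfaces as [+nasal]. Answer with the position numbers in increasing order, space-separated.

From /m/ at 3 rightward: 4 /u/ → [+nasal]; 5 /a/ → [+nasal]; 6 /o/ → [+nasal]; 7 /j/ → [+nasal]; 8 /v/ transparent; 9 /a/ → [+nasal]; 10 /m/ is itself a trigger — this domain ends here.
From /m/ at 10 rightward: 11 /t/ transparent; 12 /u/ → [+nasal]; word edge.
Targets with no active source: positions 1 2 stay [-nasal].

3 4 5 6 7 9 10 12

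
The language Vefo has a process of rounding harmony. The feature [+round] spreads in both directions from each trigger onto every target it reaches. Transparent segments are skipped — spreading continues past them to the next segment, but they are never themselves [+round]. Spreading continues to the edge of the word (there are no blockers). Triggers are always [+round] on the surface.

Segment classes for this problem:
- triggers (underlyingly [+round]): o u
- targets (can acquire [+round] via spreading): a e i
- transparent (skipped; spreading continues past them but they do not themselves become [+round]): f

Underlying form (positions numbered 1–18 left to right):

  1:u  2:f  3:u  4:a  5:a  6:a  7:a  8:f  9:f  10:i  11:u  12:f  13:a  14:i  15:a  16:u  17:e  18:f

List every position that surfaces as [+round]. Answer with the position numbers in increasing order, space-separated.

1 3 4 5 6 7 10 11 13 14 15 16 17

From /u/ at 1 rightward: 2 /f/ transparent; 3 /u/ is itself a trigger — this domain ends here.
From /u/ at 1 leftward: word edge.
From /u/ at 3 rightward: 4 /a/ → [+round]; 5 /a/ → [+round]; 6 /a/ → [+round]; 7 /a/ → [+round]; 8 /f/ transparent; 9 /f/ transparent; 10 /i/ → [+round]; 11 /u/ is itself a trigger — this domain ends here.
From /u/ at 3 leftward: 2 /f/ transparent; 1 /u/ is itself a trigger — this domain ends here.
From /u/ at 11 rightward: 12 /f/ transparent; 13 /a/ → [+round]; 14 /i/ → [+round]; 15 /a/ → [+round]; 16 /u/ is itself a trigger — this domain ends here.
From /u/ at 11 leftward: 10 /i/ → [+round]; 9 /f/ transparent; 8 /f/ transparent; 7 /a/ → [+round]; 6 /a/ → [+round]; 5 /a/ → [+round]; 4 /a/ → [+round]; 3 /u/ is itself a trigger — this domain ends here.
From /u/ at 16 rightward: 17 /e/ → [+round]; 18 /f/ transparent; word edge.
From /u/ at 16 leftward: 15 /a/ → [+round]; 14 /i/ → [+round]; 13 /a/ → [+round]; 12 /f/ transparent; 11 /u/ is itself a trigger — this domain ends here.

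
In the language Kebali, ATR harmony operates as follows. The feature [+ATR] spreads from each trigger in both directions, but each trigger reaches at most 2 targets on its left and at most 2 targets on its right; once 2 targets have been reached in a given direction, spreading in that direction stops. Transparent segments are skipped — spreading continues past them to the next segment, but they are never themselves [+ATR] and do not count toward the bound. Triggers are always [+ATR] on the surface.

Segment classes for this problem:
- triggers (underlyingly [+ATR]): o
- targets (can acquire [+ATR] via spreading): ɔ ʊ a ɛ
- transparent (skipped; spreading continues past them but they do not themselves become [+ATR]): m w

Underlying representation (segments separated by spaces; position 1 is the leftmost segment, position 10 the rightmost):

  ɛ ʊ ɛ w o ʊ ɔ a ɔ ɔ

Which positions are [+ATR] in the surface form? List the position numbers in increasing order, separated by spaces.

2 3 5 6 7

From /o/ at 5 rightward: 6 /ʊ/ → [+ATR]; 7 /ɔ/ → [+ATR]; bound reached.
From /o/ at 5 leftward: 4 /w/ transparent; 3 /ɛ/ → [+ATR]; 2 /ʊ/ → [+ATR]; bound reached.
Targets with no active source: positions 1 8 9 10 stay [-ATR].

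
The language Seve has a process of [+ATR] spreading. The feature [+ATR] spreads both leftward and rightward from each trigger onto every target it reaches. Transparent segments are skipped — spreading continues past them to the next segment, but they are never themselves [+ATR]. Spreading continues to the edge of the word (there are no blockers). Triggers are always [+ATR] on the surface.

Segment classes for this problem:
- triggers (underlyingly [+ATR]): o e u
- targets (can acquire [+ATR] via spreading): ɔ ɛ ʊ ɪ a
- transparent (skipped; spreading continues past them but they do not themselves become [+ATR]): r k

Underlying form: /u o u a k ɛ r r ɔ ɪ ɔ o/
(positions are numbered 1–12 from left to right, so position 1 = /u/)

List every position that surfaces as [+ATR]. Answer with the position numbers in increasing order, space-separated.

From /u/ at 1 rightward: 2 /o/ is itself a trigger — this domain ends here.
From /u/ at 1 leftward: word edge.
From /o/ at 2 rightward: 3 /u/ is itself a trigger — this domain ends here.
From /o/ at 2 leftward: 1 /u/ is itself a trigger — this domain ends here.
From /u/ at 3 rightward: 4 /a/ → [+ATR]; 5 /k/ transparent; 6 /ɛ/ → [+ATR]; 7 /r/ transparent; 8 /r/ transparent; 9 /ɔ/ → [+ATR]; 10 /ɪ/ → [+ATR]; 11 /ɔ/ → [+ATR]; 12 /o/ is itself a trigger — this domain ends here.
From /u/ at 3 leftward: 2 /o/ is itself a trigger — this domain ends here.
From /o/ at 12 rightward: word edge.
From /o/ at 12 leftward: 11 /ɔ/ → [+ATR]; 10 /ɪ/ → [+ATR]; 9 /ɔ/ → [+ATR]; 8 /r/ transparent; 7 /r/ transparent; 6 /ɛ/ → [+ATR]; 5 /k/ transparent; 4 /a/ → [+ATR]; 3 /u/ is itself a trigger — this domain ends here.

1 2 3 4 6 9 10 11 12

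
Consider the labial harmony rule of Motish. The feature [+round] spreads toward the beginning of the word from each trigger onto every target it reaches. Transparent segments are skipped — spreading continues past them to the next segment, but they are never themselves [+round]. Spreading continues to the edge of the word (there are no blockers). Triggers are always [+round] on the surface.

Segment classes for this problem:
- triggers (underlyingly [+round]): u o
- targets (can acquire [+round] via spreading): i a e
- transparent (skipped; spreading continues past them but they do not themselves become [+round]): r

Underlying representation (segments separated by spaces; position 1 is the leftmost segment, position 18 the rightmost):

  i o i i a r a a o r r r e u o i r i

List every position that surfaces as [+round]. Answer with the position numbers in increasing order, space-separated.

1 2 3 4 5 7 8 9 13 14 15

From /o/ at 2 leftward: 1 /i/ → [+round]; word edge.
From /o/ at 9 leftward: 8 /a/ → [+round]; 7 /a/ → [+round]; 6 /r/ transparent; 5 /a/ → [+round]; 4 /i/ → [+round]; 3 /i/ → [+round]; 2 /o/ is itself a trigger — this domain ends here.
From /u/ at 14 leftward: 13 /e/ → [+round]; 12 /r/ transparent; 11 /r/ transparent; 10 /r/ transparent; 9 /o/ is itself a trigger — this domain ends here.
From /o/ at 15 leftward: 14 /u/ is itself a trigger — this domain ends here.
Targets with no active source: positions 16 18 stay [-round].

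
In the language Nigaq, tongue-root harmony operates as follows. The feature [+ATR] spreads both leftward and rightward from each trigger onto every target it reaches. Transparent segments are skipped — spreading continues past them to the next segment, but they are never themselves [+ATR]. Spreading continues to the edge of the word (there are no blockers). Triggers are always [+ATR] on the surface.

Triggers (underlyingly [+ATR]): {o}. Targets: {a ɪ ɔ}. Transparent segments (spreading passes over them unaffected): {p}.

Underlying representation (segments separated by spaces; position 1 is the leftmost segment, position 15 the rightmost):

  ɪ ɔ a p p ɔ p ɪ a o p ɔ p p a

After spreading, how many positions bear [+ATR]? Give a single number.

From /o/ at 10 rightward: 11 /p/ transparent; 12 /ɔ/ → [+ATR]; 13 /p/ transparent; 14 /p/ transparent; 15 /a/ → [+ATR]; word edge.
From /o/ at 10 leftward: 9 /a/ → [+ATR]; 8 /ɪ/ → [+ATR]; 7 /p/ transparent; 6 /ɔ/ → [+ATR]; 5 /p/ transparent; 4 /p/ transparent; 3 /a/ → [+ATR]; 2 /ɔ/ → [+ATR]; 1 /ɪ/ → [+ATR]; word edge.
[+ATR] positions on the surface: 1 2 3 6 8 9 10 12 15.

9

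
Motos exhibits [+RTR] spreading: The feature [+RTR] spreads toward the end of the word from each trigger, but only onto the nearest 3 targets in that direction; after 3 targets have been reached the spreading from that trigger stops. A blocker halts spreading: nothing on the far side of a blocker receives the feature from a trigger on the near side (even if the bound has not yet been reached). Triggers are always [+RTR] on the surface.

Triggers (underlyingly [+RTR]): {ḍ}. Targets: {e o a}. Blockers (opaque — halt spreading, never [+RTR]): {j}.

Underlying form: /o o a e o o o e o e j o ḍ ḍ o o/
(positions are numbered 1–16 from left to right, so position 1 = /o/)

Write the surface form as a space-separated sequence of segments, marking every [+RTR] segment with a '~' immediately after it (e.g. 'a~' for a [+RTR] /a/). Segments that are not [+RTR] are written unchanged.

o o a e o o o e o e j o ḍ~ ḍ~ o~ o~

From /ḍ/ at 13 rightward: 14 /ḍ/ is itself a trigger — this domain ends here.
From /ḍ/ at 14 rightward: 15 /o/ → [+RTR]; 16 /o/ → [+RTR]; word edge.
Targets with no active source: positions 1 2 3 4 5 6 7 8 9 10 12 stay [-emphatic].
[+RTR] positions on the surface: 13 14 15 16.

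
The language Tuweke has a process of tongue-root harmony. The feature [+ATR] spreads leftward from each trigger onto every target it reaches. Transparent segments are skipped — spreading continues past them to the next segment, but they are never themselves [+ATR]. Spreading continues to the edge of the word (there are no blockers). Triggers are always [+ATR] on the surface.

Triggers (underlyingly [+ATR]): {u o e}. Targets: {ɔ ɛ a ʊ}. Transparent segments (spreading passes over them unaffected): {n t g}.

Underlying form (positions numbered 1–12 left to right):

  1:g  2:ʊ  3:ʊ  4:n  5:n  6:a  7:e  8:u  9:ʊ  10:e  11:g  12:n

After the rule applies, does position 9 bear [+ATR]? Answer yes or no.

From /e/ at 7 leftward: 6 /a/ → [+ATR]; 5 /n/ transparent; 4 /n/ transparent; 3 /ʊ/ → [+ATR]; 2 /ʊ/ → [+ATR]; 1 /g/ transparent; word edge.
From /u/ at 8 leftward: 7 /e/ is itself a trigger — this domain ends here.
From /e/ at 10 leftward: 9 /ʊ/ → [+ATR]; 8 /u/ is itself a trigger — this domain ends here.
[+ATR] positions on the surface: 2 3 6 7 8 9 10.

yes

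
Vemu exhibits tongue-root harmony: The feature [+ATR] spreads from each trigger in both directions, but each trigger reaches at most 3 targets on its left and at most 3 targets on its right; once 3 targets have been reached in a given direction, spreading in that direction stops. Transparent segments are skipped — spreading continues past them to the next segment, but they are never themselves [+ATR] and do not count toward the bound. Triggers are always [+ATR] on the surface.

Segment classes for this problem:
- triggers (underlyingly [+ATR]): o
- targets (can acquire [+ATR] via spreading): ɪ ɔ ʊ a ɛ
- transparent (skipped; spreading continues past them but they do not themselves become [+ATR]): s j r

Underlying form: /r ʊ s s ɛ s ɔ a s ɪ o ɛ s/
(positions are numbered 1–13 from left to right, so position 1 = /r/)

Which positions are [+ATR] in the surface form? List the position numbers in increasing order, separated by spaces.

7 8 10 11 12

From /o/ at 11 rightward: 12 /ɛ/ → [+ATR]; 13 /s/ transparent; word edge.
From /o/ at 11 leftward: 10 /ɪ/ → [+ATR]; 9 /s/ transparent; 8 /a/ → [+ATR]; 7 /ɔ/ → [+ATR]; bound reached.
Targets with no active source: positions 2 5 stay [-ATR].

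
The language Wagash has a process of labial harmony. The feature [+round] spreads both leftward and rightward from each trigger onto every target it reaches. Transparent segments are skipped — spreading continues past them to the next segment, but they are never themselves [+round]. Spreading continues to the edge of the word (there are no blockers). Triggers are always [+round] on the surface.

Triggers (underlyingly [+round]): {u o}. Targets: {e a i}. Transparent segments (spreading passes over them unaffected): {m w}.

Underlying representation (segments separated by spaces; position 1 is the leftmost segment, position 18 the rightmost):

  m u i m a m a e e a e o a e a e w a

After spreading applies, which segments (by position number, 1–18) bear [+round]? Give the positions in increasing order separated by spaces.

2 3 5 7 8 9 10 11 12 13 14 15 16 18

From /u/ at 2 rightward: 3 /i/ → [+round]; 4 /m/ transparent; 5 /a/ → [+round]; 6 /m/ transparent; 7 /a/ → [+round]; 8 /e/ → [+round]; 9 /e/ → [+round]; 10 /a/ → [+round]; 11 /e/ → [+round]; 12 /o/ is itself a trigger — this domain ends here.
From /u/ at 2 leftward: 1 /m/ transparent; word edge.
From /o/ at 12 rightward: 13 /a/ → [+round]; 14 /e/ → [+round]; 15 /a/ → [+round]; 16 /e/ → [+round]; 17 /w/ transparent; 18 /a/ → [+round]; word edge.
From /o/ at 12 leftward: 11 /e/ → [+round]; 10 /a/ → [+round]; 9 /e/ → [+round]; 8 /e/ → [+round]; 7 /a/ → [+round]; 6 /m/ transparent; 5 /a/ → [+round]; 4 /m/ transparent; 3 /i/ → [+round]; 2 /u/ is itself a trigger — this domain ends here.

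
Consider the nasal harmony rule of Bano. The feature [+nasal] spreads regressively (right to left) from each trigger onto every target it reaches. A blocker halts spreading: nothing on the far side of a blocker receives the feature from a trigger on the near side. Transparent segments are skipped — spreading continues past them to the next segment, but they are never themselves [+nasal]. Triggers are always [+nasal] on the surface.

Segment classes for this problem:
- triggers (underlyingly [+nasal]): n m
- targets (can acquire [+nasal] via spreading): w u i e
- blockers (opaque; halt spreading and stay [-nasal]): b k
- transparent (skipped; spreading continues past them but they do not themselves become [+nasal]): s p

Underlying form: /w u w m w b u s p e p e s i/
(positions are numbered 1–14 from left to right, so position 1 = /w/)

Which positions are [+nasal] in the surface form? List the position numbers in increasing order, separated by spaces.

From /m/ at 4 leftward: 3 /w/ → [+nasal]; 2 /u/ → [+nasal]; 1 /w/ → [+nasal]; word edge.
Targets with no active source: positions 5 7 10 12 14 stay [-nasal].

1 2 3 4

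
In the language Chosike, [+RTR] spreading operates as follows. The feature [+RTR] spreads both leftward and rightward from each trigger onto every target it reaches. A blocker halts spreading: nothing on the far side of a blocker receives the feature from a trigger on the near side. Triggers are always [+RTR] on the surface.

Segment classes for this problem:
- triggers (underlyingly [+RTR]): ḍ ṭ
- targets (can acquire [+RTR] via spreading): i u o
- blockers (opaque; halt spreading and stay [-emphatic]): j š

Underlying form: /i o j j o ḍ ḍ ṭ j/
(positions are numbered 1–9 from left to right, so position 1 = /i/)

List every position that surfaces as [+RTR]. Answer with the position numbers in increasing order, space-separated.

5 6 7 8

From /ḍ/ at 6 rightward: 7 /ḍ/ is itself a trigger — this domain ends here.
From /ḍ/ at 6 leftward: 5 /o/ → [+RTR]; 4 /j/ blocks.
From /ḍ/ at 7 rightward: 8 /ṭ/ is itself a trigger — this domain ends here.
From /ḍ/ at 7 leftward: 6 /ḍ/ is itself a trigger — this domain ends here.
From /ṭ/ at 8 rightward: 9 /j/ blocks.
From /ṭ/ at 8 leftward: 7 /ḍ/ is itself a trigger — this domain ends here.
Targets with no active source: positions 1 2 stay [-emphatic].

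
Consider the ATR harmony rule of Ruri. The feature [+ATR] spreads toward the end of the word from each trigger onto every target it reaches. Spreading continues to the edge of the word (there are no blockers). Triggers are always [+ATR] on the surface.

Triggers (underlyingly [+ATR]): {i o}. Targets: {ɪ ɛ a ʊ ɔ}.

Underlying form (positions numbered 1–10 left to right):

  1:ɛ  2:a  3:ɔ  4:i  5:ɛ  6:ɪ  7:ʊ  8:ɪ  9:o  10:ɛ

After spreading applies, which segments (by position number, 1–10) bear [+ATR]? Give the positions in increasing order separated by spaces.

4 5 6 7 8 9 10

From /i/ at 4 rightward: 5 /ɛ/ → [+ATR]; 6 /ɪ/ → [+ATR]; 7 /ʊ/ → [+ATR]; 8 /ɪ/ → [+ATR]; 9 /o/ is itself a trigger — this domain ends here.
From /o/ at 9 rightward: 10 /ɛ/ → [+ATR]; word edge.
Targets with no active source: positions 1 2 3 stay [-ATR].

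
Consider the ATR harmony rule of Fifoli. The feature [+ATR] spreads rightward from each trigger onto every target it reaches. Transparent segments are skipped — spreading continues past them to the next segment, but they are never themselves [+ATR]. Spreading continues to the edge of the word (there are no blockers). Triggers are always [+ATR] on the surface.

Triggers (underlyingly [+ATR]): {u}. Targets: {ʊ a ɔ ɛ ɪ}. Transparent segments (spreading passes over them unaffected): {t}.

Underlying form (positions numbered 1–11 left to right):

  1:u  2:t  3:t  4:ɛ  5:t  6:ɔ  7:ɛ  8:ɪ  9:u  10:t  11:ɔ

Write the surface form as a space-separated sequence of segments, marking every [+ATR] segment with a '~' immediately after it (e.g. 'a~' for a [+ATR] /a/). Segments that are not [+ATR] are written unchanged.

From /u/ at 1 rightward: 2 /t/ transparent; 3 /t/ transparent; 4 /ɛ/ → [+ATR]; 5 /t/ transparent; 6 /ɔ/ → [+ATR]; 7 /ɛ/ → [+ATR]; 8 /ɪ/ → [+ATR]; 9 /u/ is itself a trigger — this domain ends here.
From /u/ at 9 rightward: 10 /t/ transparent; 11 /ɔ/ → [+ATR]; word edge.
[+ATR] positions on the surface: 1 4 6 7 8 9 11.

u~ t t ɛ~ t ɔ~ ɛ~ ɪ~ u~ t ɔ~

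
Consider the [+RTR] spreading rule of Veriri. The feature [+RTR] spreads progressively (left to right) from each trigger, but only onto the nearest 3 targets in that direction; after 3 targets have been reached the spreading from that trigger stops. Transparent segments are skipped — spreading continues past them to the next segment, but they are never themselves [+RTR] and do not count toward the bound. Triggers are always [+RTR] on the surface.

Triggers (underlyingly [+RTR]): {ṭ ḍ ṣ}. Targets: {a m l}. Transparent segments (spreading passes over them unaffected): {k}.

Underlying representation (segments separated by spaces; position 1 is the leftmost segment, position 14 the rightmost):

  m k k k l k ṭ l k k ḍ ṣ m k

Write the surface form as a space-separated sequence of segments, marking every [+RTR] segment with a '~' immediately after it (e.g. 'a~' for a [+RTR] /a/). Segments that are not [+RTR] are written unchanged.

m k k k l k ṭ~ l~ k k ḍ~ ṣ~ m~ k

From /ṭ/ at 7 rightward: 8 /l/ → [+RTR]; 9 /k/ transparent; 10 /k/ transparent; 11 /ḍ/ is itself a trigger — this domain ends here.
From /ḍ/ at 11 rightward: 12 /ṣ/ is itself a trigger — this domain ends here.
From /ṣ/ at 12 rightward: 13 /m/ → [+RTR]; 14 /k/ transparent; word edge.
Targets with no active source: positions 1 5 stay [-emphatic].
[+RTR] positions on the surface: 7 8 11 12 13.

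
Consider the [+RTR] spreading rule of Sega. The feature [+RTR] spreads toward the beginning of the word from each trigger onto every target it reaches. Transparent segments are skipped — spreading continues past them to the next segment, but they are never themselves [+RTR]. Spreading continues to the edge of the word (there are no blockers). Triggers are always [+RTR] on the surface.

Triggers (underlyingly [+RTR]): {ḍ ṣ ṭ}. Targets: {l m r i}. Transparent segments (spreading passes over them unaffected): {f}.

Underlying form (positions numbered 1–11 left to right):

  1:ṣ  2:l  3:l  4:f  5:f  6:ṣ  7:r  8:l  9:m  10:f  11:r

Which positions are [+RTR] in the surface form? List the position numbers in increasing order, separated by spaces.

From /ṣ/ at 1 leftward: word edge.
From /ṣ/ at 6 leftward: 5 /f/ transparent; 4 /f/ transparent; 3 /l/ → [+RTR]; 2 /l/ → [+RTR]; 1 /ṣ/ is itself a trigger — this domain ends here.
Targets with no active source: positions 7 8 9 11 stay [-emphatic].

1 2 3 6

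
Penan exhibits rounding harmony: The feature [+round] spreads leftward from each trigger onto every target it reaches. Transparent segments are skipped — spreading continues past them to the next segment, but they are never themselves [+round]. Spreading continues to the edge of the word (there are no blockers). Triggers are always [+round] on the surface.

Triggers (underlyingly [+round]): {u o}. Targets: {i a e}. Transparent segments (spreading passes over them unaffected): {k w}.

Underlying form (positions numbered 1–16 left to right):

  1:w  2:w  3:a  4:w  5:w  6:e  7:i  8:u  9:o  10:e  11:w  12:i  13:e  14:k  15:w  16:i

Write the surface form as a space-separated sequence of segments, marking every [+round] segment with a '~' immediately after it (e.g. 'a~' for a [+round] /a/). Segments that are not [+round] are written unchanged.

w w a~ w w e~ i~ u~ o~ e w i e k w i

From /u/ at 8 leftward: 7 /i/ → [+round]; 6 /e/ → [+round]; 5 /w/ transparent; 4 /w/ transparent; 3 /a/ → [+round]; 2 /w/ transparent; 1 /w/ transparent; word edge.
From /o/ at 9 leftward: 8 /u/ is itself a trigger — this domain ends here.
Targets with no active source: positions 10 12 13 16 stay [-round].
[+round] positions on the surface: 3 6 7 8 9.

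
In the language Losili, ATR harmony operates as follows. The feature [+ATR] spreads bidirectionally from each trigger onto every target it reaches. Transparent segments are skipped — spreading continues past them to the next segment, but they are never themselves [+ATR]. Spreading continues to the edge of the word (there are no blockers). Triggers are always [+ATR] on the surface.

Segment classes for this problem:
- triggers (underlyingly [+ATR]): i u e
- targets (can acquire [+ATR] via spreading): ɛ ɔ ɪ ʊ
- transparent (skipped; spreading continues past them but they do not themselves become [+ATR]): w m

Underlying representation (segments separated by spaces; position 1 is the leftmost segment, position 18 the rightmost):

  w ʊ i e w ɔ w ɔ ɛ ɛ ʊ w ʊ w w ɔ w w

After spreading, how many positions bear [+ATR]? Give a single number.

From /i/ at 3 rightward: 4 /e/ is itself a trigger — this domain ends here.
From /i/ at 3 leftward: 2 /ʊ/ → [+ATR]; 1 /w/ transparent; word edge.
From /e/ at 4 rightward: 5 /w/ transparent; 6 /ɔ/ → [+ATR]; 7 /w/ transparent; 8 /ɔ/ → [+ATR]; 9 /ɛ/ → [+ATR]; 10 /ɛ/ → [+ATR]; 11 /ʊ/ → [+ATR]; 12 /w/ transparent; 13 /ʊ/ → [+ATR]; 14 /w/ transparent; 15 /w/ transparent; 16 /ɔ/ → [+ATR]; 17 /w/ transparent; 18 /w/ transparent; word edge.
From /e/ at 4 leftward: 3 /i/ is itself a trigger — this domain ends here.
[+ATR] positions on the surface: 2 3 4 6 8 9 10 11 13 16.

10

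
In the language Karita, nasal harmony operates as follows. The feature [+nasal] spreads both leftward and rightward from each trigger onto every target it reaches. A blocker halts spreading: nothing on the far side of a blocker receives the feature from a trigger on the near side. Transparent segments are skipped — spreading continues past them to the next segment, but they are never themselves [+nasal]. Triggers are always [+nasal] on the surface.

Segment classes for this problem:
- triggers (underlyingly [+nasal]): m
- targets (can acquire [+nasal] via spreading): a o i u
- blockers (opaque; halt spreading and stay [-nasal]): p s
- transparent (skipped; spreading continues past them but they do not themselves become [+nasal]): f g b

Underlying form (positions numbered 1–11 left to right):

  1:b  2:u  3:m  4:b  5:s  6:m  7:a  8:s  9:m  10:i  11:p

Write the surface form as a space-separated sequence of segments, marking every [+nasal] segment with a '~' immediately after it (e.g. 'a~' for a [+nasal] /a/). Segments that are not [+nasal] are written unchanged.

b u~ m~ b s m~ a~ s m~ i~ p

From /m/ at 3 rightward: 4 /b/ transparent; 5 /s/ blocks.
From /m/ at 3 leftward: 2 /u/ → [+nasal]; 1 /b/ transparent; word edge.
From /m/ at 6 rightward: 7 /a/ → [+nasal]; 8 /s/ blocks.
From /m/ at 6 leftward: 5 /s/ blocks.
From /m/ at 9 rightward: 10 /i/ → [+nasal]; 11 /p/ blocks.
From /m/ at 9 leftward: 8 /s/ blocks.
[+nasal] positions on the surface: 2 3 6 7 9 10.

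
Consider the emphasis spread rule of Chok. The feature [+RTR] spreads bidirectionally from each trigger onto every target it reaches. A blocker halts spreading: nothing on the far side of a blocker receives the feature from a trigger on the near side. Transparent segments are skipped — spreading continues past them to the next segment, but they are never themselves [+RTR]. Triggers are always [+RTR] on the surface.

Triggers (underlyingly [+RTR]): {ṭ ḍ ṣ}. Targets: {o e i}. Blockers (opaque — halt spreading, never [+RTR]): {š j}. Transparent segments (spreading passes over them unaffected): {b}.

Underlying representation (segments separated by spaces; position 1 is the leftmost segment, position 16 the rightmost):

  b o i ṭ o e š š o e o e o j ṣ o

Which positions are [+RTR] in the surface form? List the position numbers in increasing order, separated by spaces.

2 3 4 5 6 15 16

From /ṭ/ at 4 rightward: 5 /o/ → [+RTR]; 6 /e/ → [+RTR]; 7 /š/ blocks.
From /ṭ/ at 4 leftward: 3 /i/ → [+RTR]; 2 /o/ → [+RTR]; 1 /b/ transparent; word edge.
From /ṣ/ at 15 rightward: 16 /o/ → [+RTR]; word edge.
From /ṣ/ at 15 leftward: 14 /j/ blocks.
Targets with no active source: positions 9 10 11 12 13 stay [-emphatic].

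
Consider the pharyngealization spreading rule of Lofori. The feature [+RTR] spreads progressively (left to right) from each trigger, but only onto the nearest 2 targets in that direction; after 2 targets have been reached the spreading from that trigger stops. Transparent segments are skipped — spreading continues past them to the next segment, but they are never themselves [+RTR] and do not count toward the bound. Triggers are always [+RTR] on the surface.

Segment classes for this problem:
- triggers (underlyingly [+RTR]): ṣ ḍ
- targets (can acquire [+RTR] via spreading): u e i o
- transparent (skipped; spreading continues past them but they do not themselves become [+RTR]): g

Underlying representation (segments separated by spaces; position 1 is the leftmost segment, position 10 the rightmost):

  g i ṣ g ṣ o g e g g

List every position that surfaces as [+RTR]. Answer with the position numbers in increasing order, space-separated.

3 5 6 8

From /ṣ/ at 3 rightward: 4 /g/ transparent; 5 /ṣ/ is itself a trigger — this domain ends here.
From /ṣ/ at 5 rightward: 6 /o/ → [+RTR]; 7 /g/ transparent; 8 /e/ → [+RTR]; bound reached.
Target with no active source: position 2 stays [-emphatic].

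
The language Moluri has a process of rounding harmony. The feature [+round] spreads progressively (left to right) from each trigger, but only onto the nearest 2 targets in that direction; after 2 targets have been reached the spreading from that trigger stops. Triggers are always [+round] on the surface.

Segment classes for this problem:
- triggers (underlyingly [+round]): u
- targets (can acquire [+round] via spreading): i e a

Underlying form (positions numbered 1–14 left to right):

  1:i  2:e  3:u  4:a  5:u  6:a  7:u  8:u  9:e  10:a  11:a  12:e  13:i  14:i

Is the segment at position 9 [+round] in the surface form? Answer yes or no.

yes

From /u/ at 3 rightward: 4 /a/ → [+round]; 5 /u/ is itself a trigger — this domain ends here.
From /u/ at 5 rightward: 6 /a/ → [+round]; 7 /u/ is itself a trigger — this domain ends here.
From /u/ at 7 rightward: 8 /u/ is itself a trigger — this domain ends here.
From /u/ at 8 rightward: 9 /e/ → [+round]; 10 /a/ → [+round]; bound reached.
Targets with no active source: positions 1 2 11 12 13 14 stay [-round].
[+round] positions on the surface: 3 4 5 6 7 8 9 10.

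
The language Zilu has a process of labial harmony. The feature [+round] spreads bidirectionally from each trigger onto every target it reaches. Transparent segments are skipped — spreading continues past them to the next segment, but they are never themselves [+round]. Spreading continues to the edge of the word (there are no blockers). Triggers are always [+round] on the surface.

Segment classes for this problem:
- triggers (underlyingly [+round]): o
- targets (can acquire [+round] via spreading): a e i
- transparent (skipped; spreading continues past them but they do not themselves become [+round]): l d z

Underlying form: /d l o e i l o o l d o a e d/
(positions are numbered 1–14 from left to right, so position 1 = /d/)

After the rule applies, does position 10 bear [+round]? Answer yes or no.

From /o/ at 3 rightward: 4 /e/ → [+round]; 5 /i/ → [+round]; 6 /l/ transparent; 7 /o/ is itself a trigger — this domain ends here.
From /o/ at 3 leftward: 2 /l/ transparent; 1 /d/ transparent; word edge.
From /o/ at 7 rightward: 8 /o/ is itself a trigger — this domain ends here.
From /o/ at 7 leftward: 6 /l/ transparent; 5 /i/ → [+round]; 4 /e/ → [+round]; 3 /o/ is itself a trigger — this domain ends here.
From /o/ at 8 rightward: 9 /l/ transparent; 10 /d/ transparent; 11 /o/ is itself a trigger — this domain ends here.
From /o/ at 8 leftward: 7 /o/ is itself a trigger — this domain ends here.
From /o/ at 11 rightward: 12 /a/ → [+round]; 13 /e/ → [+round]; 14 /d/ transparent; word edge.
From /o/ at 11 leftward: 10 /d/ transparent; 9 /l/ transparent; 8 /o/ is itself a trigger — this domain ends here.
[+round] positions on the surface: 3 4 5 7 8 11 12 13.

no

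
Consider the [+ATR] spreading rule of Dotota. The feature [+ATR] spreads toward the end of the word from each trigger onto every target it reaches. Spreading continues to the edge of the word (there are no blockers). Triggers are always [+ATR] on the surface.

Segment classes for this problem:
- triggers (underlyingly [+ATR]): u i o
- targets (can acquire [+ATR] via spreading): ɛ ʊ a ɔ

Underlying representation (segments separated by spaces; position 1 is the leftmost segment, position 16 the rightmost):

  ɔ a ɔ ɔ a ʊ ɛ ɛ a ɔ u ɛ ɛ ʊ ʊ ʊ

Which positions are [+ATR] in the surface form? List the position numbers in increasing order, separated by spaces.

11 12 13 14 15 16

From /u/ at 11 rightward: 12 /ɛ/ → [+ATR]; 13 /ɛ/ → [+ATR]; 14 /ʊ/ → [+ATR]; 15 /ʊ/ → [+ATR]; 16 /ʊ/ → [+ATR]; word edge.
Targets with no active source: positions 1 2 3 4 5 6 7 8 9 10 stay [-ATR].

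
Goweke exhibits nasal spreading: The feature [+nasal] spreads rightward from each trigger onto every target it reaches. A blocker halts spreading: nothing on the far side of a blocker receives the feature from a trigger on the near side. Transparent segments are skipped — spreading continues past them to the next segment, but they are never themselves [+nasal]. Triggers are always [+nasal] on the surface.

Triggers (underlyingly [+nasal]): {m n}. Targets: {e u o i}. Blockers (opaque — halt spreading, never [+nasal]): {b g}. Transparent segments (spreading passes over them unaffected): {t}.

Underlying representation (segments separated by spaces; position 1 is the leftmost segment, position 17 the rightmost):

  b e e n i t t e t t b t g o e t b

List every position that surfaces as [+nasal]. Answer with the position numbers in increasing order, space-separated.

4 5 8

From /n/ at 4 rightward: 5 /i/ → [+nasal]; 6 /t/ transparent; 7 /t/ transparent; 8 /e/ → [+nasal]; 9 /t/ transparent; 10 /t/ transparent; 11 /b/ blocks.
Targets with no active source: positions 2 3 14 15 stay [-nasal].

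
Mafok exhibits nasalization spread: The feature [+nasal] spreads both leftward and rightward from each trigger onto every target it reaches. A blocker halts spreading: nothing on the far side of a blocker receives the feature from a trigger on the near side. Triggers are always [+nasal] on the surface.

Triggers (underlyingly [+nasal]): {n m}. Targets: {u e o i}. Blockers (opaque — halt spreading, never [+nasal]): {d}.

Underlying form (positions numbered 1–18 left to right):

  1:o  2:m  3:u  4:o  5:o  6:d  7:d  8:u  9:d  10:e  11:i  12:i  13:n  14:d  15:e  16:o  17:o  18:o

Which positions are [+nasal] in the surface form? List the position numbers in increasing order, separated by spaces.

1 2 3 4 5 10 11 12 13

From /m/ at 2 rightward: 3 /u/ → [+nasal]; 4 /o/ → [+nasal]; 5 /o/ → [+nasal]; 6 /d/ blocks.
From /m/ at 2 leftward: 1 /o/ → [+nasal]; word edge.
From /n/ at 13 rightward: 14 /d/ blocks.
From /n/ at 13 leftward: 12 /i/ → [+nasal]; 11 /i/ → [+nasal]; 10 /e/ → [+nasal]; 9 /d/ blocks.
Targets with no active source: positions 8 15 16 17 18 stay [-nasal].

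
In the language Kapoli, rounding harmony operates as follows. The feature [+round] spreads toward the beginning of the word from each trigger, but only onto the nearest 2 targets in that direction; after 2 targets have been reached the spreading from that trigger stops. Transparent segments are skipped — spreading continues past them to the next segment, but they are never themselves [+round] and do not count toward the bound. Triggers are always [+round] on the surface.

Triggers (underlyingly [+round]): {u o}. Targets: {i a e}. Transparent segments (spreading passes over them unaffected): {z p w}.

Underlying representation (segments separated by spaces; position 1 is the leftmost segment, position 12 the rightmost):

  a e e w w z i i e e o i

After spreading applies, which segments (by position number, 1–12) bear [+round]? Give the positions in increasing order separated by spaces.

9 10 11

From /o/ at 11 leftward: 10 /e/ → [+round]; 9 /e/ → [+round]; bound reached.
Targets with no active source: positions 1 2 3 7 8 12 stay [-round].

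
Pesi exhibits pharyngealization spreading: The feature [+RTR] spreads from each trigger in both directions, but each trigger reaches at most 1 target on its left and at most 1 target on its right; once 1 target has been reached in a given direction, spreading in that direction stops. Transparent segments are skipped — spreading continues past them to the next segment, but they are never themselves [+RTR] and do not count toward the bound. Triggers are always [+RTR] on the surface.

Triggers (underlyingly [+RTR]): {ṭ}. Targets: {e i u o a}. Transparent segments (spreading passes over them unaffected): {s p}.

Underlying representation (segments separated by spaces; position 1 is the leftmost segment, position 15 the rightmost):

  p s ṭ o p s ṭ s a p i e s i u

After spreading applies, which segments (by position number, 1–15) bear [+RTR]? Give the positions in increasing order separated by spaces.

From /ṭ/ at 3 rightward: 4 /o/ → [+RTR]; bound reached.
From /ṭ/ at 3 leftward: 2 /s/ transparent; 1 /p/ transparent; word edge.
From /ṭ/ at 7 rightward: 8 /s/ transparent; 9 /a/ → [+RTR]; bound reached.
From /ṭ/ at 7 leftward: 6 /s/ transparent; 5 /p/ transparent; 4 /o/ → [+RTR]; bound reached.
Targets with no active source: positions 11 12 14 15 stay [-emphatic].

3 4 7 9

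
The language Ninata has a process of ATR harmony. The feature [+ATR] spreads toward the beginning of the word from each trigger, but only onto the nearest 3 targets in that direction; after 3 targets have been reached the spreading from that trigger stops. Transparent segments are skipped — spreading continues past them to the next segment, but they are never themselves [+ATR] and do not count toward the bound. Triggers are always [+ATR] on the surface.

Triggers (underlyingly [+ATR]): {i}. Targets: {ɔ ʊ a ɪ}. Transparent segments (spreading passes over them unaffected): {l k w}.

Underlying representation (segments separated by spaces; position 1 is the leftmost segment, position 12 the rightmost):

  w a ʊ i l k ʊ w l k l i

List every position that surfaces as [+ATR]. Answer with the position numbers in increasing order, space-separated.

2 3 4 7 12

From /i/ at 4 leftward: 3 /ʊ/ → [+ATR]; 2 /a/ → [+ATR]; 1 /w/ transparent; word edge.
From /i/ at 12 leftward: 11 /l/ transparent; 10 /k/ transparent; 9 /l/ transparent; 8 /w/ transparent; 7 /ʊ/ → [+ATR]; 6 /k/ transparent; 5 /l/ transparent; 4 /i/ is itself a trigger — this domain ends here.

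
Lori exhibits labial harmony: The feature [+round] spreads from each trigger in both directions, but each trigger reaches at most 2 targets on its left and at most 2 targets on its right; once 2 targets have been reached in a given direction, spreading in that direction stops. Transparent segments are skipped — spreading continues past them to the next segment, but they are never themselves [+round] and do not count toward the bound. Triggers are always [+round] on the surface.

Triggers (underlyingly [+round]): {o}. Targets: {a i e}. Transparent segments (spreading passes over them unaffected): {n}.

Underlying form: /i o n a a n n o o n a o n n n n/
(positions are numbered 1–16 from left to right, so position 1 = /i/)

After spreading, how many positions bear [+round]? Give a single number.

8

From /o/ at 2 rightward: 3 /n/ transparent; 4 /a/ → [+round]; 5 /a/ → [+round]; bound reached.
From /o/ at 2 leftward: 1 /i/ → [+round]; word edge.
From /o/ at 8 rightward: 9 /o/ is itself a trigger — this domain ends here.
From /o/ at 8 leftward: 7 /n/ transparent; 6 /n/ transparent; 5 /a/ → [+round]; 4 /a/ → [+round]; bound reached.
From /o/ at 9 rightward: 10 /n/ transparent; 11 /a/ → [+round]; 12 /o/ is itself a trigger — this domain ends here.
From /o/ at 9 leftward: 8 /o/ is itself a trigger — this domain ends here.
From /o/ at 12 rightward: 13 /n/ transparent; 14 /n/ transparent; 15 /n/ transparent; 16 /n/ transparent; word edge.
From /o/ at 12 leftward: 11 /a/ → [+round]; 10 /n/ transparent; 9 /o/ is itself a trigger — this domain ends here.
[+round] positions on the surface: 1 2 4 5 8 9 11 12.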